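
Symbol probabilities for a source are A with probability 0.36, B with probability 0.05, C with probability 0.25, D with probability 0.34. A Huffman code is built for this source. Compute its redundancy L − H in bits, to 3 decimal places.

Entropy H = −Σ p log₂ p ≈ 1.7759 bits.
Huffman merges: 1/20+1/4→3/10; 3/10+17/50→16/25; 9/25+16/25→1. L = 97/50 ≈ 1.9400.
L − H = 1.9400 − 1.7759 = 0.164 bits.

0.164 bits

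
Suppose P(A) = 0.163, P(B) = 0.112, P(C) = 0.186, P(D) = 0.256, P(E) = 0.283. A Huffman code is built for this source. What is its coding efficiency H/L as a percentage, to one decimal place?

Entropy H = −Σ p log₂ p ≈ 2.2503 bits.
Huffman merges: 14/125+163/1000→11/40; 93/500+32/125→221/500; 11/40+283/1000→279/500; 221/500+279/500→1. L = 91/40 ≈ 2.2750.
Efficiency = H/L = 2.2503/2.2750 = 98.9%.

98.9%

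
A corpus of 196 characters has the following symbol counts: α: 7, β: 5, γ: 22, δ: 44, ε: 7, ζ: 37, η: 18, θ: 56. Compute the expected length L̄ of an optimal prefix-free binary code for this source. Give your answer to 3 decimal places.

2.648 bits/symbol

Probabilities are the counts divided by 196.
Repeatedly combine the two least-probable nodes; the expected code length is the sum of the merged weights.
merge 5/196 + 1/28 → 3/49
merge 1/28 + 3/49 → 19/196
merge 9/98 + 19/196 → 37/196
merge 11/98 + 37/196 → 59/196
merge 37/196 + 11/49 → 81/196
merge 2/7 + 59/196 → 115/196
merge 81/196 + 115/196 → 1
L = 3/49 + 19/196 + 37/196 + 59/196 + 81/196 + 115/196 + 1 = 519/196 ≈ 2.648 bits/symbol.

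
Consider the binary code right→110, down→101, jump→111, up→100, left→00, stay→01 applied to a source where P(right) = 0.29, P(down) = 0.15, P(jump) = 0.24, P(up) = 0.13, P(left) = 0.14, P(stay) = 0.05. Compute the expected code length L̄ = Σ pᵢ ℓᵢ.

2.81 bits/symbol

L̄ = Σ pᵢ·ℓᵢ = 0.29·3 + 0.15·3 + 0.24·3 + 0.13·3 + 0.14·2 + 0.05·2 = 2.81 bits/symbol.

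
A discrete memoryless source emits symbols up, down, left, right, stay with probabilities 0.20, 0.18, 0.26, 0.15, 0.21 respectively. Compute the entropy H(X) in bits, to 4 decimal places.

2.2983 bits

H = −Σ pᵢ log₂ pᵢ.
−0.20·log₂(0.20) = 0.4644
−0.18·log₂(0.18) = 0.4453
−0.26·log₂(0.26) = 0.5053
−0.15·log₂(0.15) = 0.4105
−0.21·log₂(0.21) = 0.4728
Sum ≈ 2.2983 → 2.2983 bits.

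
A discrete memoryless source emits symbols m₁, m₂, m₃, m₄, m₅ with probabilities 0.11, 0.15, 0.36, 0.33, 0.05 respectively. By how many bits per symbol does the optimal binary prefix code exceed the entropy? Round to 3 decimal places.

0.075 bits

Entropy H = −Σ p log₂ p ≈ 2.0354 bits.
Huffman merges: 1/20+11/100→4/25; 3/20+4/25→31/100; 31/100+33/100→16/25; 9/25+16/25→1. L = 211/100 ≈ 2.1100.
L − H = 2.1100 − 2.0354 = 0.075 bits.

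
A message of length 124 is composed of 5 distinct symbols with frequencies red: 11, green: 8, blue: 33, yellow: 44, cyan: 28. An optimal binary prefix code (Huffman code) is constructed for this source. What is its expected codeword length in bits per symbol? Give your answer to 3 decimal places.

2.153 bits/symbol

Probabilities are the counts divided by 124.
Repeatedly combine the two least-probable nodes; the expected code length is the sum of the merged weights.
merge 2/31 + 11/124 → 19/124
merge 19/124 + 7/31 → 47/124
merge 33/124 + 11/31 → 77/124
merge 47/124 + 77/124 → 1
L = 19/124 + 47/124 + 77/124 + 1 = 267/124 ≈ 2.153 bits/symbol.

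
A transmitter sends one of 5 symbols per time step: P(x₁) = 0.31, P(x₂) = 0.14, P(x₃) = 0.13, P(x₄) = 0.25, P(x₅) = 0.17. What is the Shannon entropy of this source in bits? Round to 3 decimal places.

H = −Σ pᵢ log₂ pᵢ.
−0.31·log₂(0.31) = 0.5238
−0.14·log₂(0.14) = 0.3971
−0.13·log₂(0.13) = 0.3826
−0.25·log₂(0.25) = 0.5000
−0.17·log₂(0.17) = 0.4346
Sum ≈ 2.2381 → 2.238 bits.

2.238 bits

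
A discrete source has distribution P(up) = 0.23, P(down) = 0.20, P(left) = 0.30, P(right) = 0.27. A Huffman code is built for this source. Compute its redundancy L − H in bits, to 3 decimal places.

Entropy H = −Σ p log₂ p ≈ 1.9832 bits.
Huffman merges: 1/5+23/100→43/100; 27/100+3/10→57/100; 43/100+57/100→1. L = 2 ≈ 2.0000.
L − H = 2.0000 − 1.9832 = 0.017 bits.

0.017 bits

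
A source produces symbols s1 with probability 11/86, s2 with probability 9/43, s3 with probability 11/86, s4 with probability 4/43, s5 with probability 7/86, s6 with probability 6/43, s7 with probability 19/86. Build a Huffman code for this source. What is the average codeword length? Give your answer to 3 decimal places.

2.744 bits/symbol

Repeatedly combine the two least-probable nodes; the expected code length is the sum of the merged weights.
merge 7/86 + 4/43 → 15/86
merge 11/86 + 11/86 → 11/43
merge 6/43 + 15/86 → 27/86
merge 9/43 + 19/86 → 37/86
merge 11/43 + 27/86 → 49/86
merge 37/86 + 49/86 → 1
L = 15/86 + 11/43 + 27/86 + 37/86 + 49/86 + 1 = 118/43 ≈ 2.744 bits/symbol.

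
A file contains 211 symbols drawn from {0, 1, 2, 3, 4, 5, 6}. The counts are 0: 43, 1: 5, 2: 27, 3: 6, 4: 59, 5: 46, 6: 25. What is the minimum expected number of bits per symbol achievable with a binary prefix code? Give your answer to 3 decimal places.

Probabilities are the counts divided by 211.
Repeatedly combine the two least-probable nodes; the expected code length is the sum of the merged weights.
merge 5/211 + 6/211 → 11/211
merge 11/211 + 25/211 → 36/211
merge 27/211 + 36/211 → 63/211
merge 43/211 + 46/211 → 89/211
merge 59/211 + 63/211 → 122/211
merge 89/211 + 122/211 → 1
L = 11/211 + 36/211 + 63/211 + 89/211 + 122/211 + 1 = 532/211 ≈ 2.521 bits/symbol.

2.521 bits/symbol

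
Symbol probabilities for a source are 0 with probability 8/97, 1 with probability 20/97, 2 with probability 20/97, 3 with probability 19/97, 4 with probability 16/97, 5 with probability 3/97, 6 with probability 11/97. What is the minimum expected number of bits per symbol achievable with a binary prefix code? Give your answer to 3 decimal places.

2.701 bits/symbol

Repeatedly combine the two least-probable nodes; the expected code length is the sum of the merged weights.
merge 3/97 + 8/97 → 11/97
merge 11/97 + 11/97 → 22/97
merge 16/97 + 19/97 → 35/97
merge 20/97 + 20/97 → 40/97
merge 22/97 + 35/97 → 57/97
merge 40/97 + 57/97 → 1
L = 11/97 + 22/97 + 35/97 + 40/97 + 57/97 + 1 = 262/97 ≈ 2.701 bits/symbol.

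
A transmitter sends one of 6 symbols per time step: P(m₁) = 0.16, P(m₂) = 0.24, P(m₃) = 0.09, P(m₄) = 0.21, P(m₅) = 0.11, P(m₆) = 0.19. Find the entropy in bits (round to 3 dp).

2.508 bits

H = −Σ pᵢ log₂ pᵢ.
−0.16·log₂(0.16) = 0.4230
−0.24·log₂(0.24) = 0.4941
−0.09·log₂(0.09) = 0.3127
−0.21·log₂(0.21) = 0.4728
−0.11·log₂(0.11) = 0.3503
−0.19·log₂(0.19) = 0.4552
Sum ≈ 2.5081 → 2.508 bits.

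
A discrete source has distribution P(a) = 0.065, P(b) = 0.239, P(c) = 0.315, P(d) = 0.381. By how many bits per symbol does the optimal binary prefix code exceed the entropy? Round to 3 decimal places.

0.118 bits

Entropy H = −Σ p log₂ p ≈ 1.8052 bits.
Huffman merges: 13/200+239/1000→38/125; 38/125+63/200→619/1000; 381/1000+619/1000→1. L = 1923/1000 ≈ 1.9230.
L − H = 1.9230 − 1.8052 = 0.118 bits.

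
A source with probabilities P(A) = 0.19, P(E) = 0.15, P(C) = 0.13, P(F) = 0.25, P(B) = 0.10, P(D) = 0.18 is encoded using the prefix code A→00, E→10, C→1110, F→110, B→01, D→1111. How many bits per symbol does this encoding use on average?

L̄ = Σ pᵢ·ℓᵢ = 0.19·2 + 0.15·2 + 0.13·4 + 0.25·3 + 0.10·2 + 0.18·4 = 2.87 bits/symbol.

2.87 bits/symbol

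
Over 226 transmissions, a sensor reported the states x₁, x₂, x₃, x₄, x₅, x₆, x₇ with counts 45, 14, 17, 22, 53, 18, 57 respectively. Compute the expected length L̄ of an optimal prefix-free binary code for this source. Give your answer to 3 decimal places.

2.628 bits/symbol

Probabilities are the counts divided by 226.
Repeatedly combine the two least-probable nodes; the expected code length is the sum of the merged weights.
merge 7/113 + 17/226 → 31/226
merge 9/113 + 11/113 → 20/113
merge 31/226 + 20/113 → 71/226
merge 45/226 + 53/226 → 49/113
merge 57/226 + 71/226 → 64/113
merge 49/113 + 64/113 → 1
L = 31/226 + 20/113 + 71/226 + 49/113 + 64/113 + 1 = 297/113 ≈ 2.628 bits/symbol.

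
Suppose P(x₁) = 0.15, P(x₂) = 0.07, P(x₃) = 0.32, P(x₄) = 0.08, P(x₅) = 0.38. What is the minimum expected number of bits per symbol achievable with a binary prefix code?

Repeatedly combine the two least-probable nodes; the expected code length is the sum of the merged weights.
merge 7/100 + 2/25 → 3/20
merge 3/20 + 3/20 → 3/10
merge 3/10 + 8/25 → 31/50
merge 19/50 + 31/50 → 1
L = 3/20 + 3/10 + 31/50 + 1 = 207/100 = 2.07 bits/symbol.

2.07 bits/symbol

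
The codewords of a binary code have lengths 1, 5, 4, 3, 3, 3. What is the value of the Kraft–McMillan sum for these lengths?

0.96875

With common denominator 2^5 = 32: Σ 2^(−ℓᵢ) = 16/32 + 1/32 + 2/32 + 4/32 + 4/32 + 4/32 = 31/32 = 0.96875.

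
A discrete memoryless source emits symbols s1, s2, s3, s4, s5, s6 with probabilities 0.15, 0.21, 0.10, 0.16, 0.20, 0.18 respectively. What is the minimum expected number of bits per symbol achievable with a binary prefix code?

2.59 bits/symbol

Repeatedly combine the two least-probable nodes; the expected code length is the sum of the merged weights.
merge 1/10 + 3/20 → 1/4
merge 4/25 + 9/50 → 17/50
merge 1/5 + 21/100 → 41/100
merge 1/4 + 17/50 → 59/100
merge 41/100 + 59/100 → 1
L = 1/4 + 17/50 + 41/100 + 59/100 + 1 = 259/100 = 2.59 bits/symbol.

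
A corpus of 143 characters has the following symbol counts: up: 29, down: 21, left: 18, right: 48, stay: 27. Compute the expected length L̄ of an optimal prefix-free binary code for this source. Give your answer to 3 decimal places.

Probabilities are the counts divided by 143.
Repeatedly combine the two least-probable nodes; the expected code length is the sum of the merged weights.
merge 18/143 + 21/143 → 3/11
merge 27/143 + 29/143 → 56/143
merge 3/11 + 48/143 → 87/143
merge 56/143 + 87/143 → 1
L = 3/11 + 56/143 + 87/143 + 1 = 25/11 ≈ 2.273 bits/symbol.

2.273 bits/symbol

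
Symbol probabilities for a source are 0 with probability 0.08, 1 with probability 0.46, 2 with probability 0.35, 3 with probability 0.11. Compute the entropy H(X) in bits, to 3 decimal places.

H = −Σ pᵢ log₂ pᵢ.
−0.08·log₂(0.08) = 0.2915
−0.46·log₂(0.46) = 0.5153
−0.35·log₂(0.35) = 0.5301
−0.11·log₂(0.11) = 0.3503
Sum ≈ 1.6872 → 1.687 bits.

1.687 bits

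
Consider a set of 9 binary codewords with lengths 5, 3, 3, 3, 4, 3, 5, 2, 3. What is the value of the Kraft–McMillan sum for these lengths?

With common denominator 2^5 = 32: Σ 2^(−ℓᵢ) = 1/32 + 4/32 + 4/32 + 4/32 + 2/32 + 4/32 + 1/32 + 8/32 + 4/32 = 32/32 = 1.

1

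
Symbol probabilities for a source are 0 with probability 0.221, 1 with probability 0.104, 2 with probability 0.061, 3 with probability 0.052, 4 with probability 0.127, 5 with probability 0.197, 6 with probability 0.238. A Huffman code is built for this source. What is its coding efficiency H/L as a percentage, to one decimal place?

98.8%

Entropy H = −Σ p log₂ p ≈ 2.6215 bits.
Huffman merges: 13/250+61/1000→113/1000; 13/125+113/1000→217/1000; 127/1000+197/1000→81/250; 217/1000+221/1000→219/500; 119/500+81/250→281/500; 219/500+281/500→1. L = 1327/500 ≈ 2.6540.
Efficiency = H/L = 2.6215/2.6540 = 98.8%.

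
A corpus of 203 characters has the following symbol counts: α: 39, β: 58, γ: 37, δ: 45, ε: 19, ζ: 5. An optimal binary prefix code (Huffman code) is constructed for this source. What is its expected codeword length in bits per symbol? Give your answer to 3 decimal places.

2.419 bits/symbol

Probabilities are the counts divided by 203.
Repeatedly combine the two least-probable nodes; the expected code length is the sum of the merged weights.
merge 5/203 + 19/203 → 24/203
merge 24/203 + 37/203 → 61/203
merge 39/203 + 45/203 → 12/29
merge 2/7 + 61/203 → 17/29
merge 12/29 + 17/29 → 1
L = 24/203 + 61/203 + 12/29 + 17/29 + 1 = 491/203 ≈ 2.419 bits/symbol.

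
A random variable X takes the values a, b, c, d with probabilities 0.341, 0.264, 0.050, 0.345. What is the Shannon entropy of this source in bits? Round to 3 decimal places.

1.782 bits

H = −Σ pᵢ log₂ pᵢ.
−0.341·log₂(0.341) = 0.5293
−0.264·log₂(0.264) = 0.5072
−0.050·log₂(0.050) = 0.2161
−0.345·log₂(0.345) = 0.5297
Sum ≈ 1.7823 → 1.782 bits.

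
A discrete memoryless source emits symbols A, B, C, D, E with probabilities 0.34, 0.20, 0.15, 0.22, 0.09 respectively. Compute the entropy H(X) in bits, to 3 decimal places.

H = −Σ pᵢ log₂ pᵢ.
−0.34·log₂(0.34) = 0.5292
−0.20·log₂(0.20) = 0.4644
−0.15·log₂(0.15) = 0.4105
−0.22·log₂(0.22) = 0.4806
−0.09·log₂(0.09) = 0.3127
Sum ≈ 2.1973 → 2.197 bits.

2.197 bits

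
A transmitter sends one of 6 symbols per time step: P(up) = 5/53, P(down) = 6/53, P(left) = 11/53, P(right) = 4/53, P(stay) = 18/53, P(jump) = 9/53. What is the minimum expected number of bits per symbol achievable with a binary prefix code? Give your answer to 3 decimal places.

Repeatedly combine the two least-probable nodes; the expected code length is the sum of the merged weights.
merge 4/53 + 5/53 → 9/53
merge 6/53 + 9/53 → 15/53
merge 9/53 + 11/53 → 20/53
merge 15/53 + 18/53 → 33/53
merge 20/53 + 33/53 → 1
L = 9/53 + 15/53 + 20/53 + 33/53 + 1 = 130/53 ≈ 2.453 bits/symbol.

2.453 bits/symbol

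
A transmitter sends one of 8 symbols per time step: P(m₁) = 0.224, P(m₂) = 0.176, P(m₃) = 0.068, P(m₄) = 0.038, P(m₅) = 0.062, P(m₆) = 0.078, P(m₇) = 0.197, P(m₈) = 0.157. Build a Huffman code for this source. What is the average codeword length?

Repeatedly combine the two least-probable nodes; the expected code length is the sum of the merged weights.
merge 19/500 + 31/500 → 1/10
merge 17/250 + 39/500 → 73/500
merge 1/10 + 73/500 → 123/500
merge 157/1000 + 22/125 → 333/1000
merge 197/1000 + 28/125 → 421/1000
merge 123/500 + 333/1000 → 579/1000
merge 421/1000 + 579/1000 → 1
L = 1/10 + 73/500 + 123/500 + 333/1000 + 421/1000 + 579/1000 + 1 = 113/40 = 2.825 bits/symbol.

2.825 bits/symbol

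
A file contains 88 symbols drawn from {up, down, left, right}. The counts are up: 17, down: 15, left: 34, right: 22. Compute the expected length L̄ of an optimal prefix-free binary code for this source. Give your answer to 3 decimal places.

1.977 bits/symbol

Probabilities are the counts divided by 88.
Repeatedly combine the two least-probable nodes; the expected code length is the sum of the merged weights.
merge 15/88 + 17/88 → 4/11
merge 1/4 + 4/11 → 27/44
merge 17/44 + 27/44 → 1
L = 4/11 + 27/44 + 1 = 87/44 ≈ 1.977 bits/symbol.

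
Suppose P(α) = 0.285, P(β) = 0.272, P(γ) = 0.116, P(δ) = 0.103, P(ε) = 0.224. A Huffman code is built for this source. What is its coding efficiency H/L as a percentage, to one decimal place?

99.5%

Entropy H = −Σ p log₂ p ≈ 2.2088 bits.
Huffman merges: 103/1000+29/250→219/1000; 219/1000+28/125→443/1000; 34/125+57/200→557/1000; 443/1000+557/1000→1. L = 2219/1000 ≈ 2.2190.
Efficiency = H/L = 2.2088/2.2190 = 99.5%.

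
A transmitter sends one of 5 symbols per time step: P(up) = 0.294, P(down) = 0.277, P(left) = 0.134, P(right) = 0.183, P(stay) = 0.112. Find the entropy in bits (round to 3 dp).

H = −Σ pᵢ log₂ pᵢ.
−0.294·log₂(0.294) = 0.5192
−0.277·log₂(0.277) = 0.5130
−0.134·log₂(0.134) = 0.3886
−0.183·log₂(0.183) = 0.4484
−0.112·log₂(0.112) = 0.3537
Sum ≈ 2.2229 → 2.223 bits.

2.223 bits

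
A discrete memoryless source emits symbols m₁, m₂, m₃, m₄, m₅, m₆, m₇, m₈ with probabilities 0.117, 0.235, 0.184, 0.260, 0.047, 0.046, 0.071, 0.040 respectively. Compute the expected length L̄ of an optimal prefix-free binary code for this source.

2.709 bits/symbol

Repeatedly combine the two least-probable nodes; the expected code length is the sum of the merged weights.
merge 1/25 + 23/500 → 43/500
merge 47/1000 + 71/1000 → 59/500
merge 43/500 + 117/1000 → 203/1000
merge 59/500 + 23/125 → 151/500
merge 203/1000 + 47/200 → 219/500
merge 13/50 + 151/500 → 281/500
merge 219/500 + 281/500 → 1
L = 43/500 + 59/500 + 203/1000 + 151/500 + 219/500 + 281/500 + 1 = 2709/1000 = 2.709 bits/symbol.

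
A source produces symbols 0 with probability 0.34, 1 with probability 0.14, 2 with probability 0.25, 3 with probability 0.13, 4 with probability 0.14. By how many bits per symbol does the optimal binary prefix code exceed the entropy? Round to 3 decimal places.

Entropy H = −Σ p log₂ p ≈ 2.2060 bits.
Huffman merges: 13/100+7/50→27/100; 7/50+1/4→39/100; 27/100+17/50→61/100; 39/100+61/100→1. L = 227/100 ≈ 2.2700.
L − H = 2.2700 − 2.2060 = 0.064 bits.

0.064 bits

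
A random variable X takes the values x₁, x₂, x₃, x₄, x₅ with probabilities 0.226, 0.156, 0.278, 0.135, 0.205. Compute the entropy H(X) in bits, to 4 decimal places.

H = −Σ pᵢ log₂ pᵢ.
−0.226·log₂(0.226) = 0.4849
−0.156·log₂(0.156) = 0.4181
−0.278·log₂(0.278) = 0.5134
−0.135·log₂(0.135) = 0.3900
−0.205·log₂(0.205) = 0.4687
Sum ≈ 2.2752 → 2.2752 bits.

2.2752 bits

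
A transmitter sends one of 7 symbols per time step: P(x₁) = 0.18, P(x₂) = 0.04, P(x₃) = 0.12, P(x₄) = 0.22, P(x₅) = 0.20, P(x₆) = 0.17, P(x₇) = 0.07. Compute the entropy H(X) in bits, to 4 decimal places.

2.6462 bits

H = −Σ pᵢ log₂ pᵢ.
−0.18·log₂(0.18) = 0.4453
−0.04·log₂(0.04) = 0.1858
−0.12·log₂(0.12) = 0.3671
−0.22·log₂(0.22) = 0.4806
−0.20·log₂(0.20) = 0.4644
−0.17·log₂(0.17) = 0.4346
−0.07·log₂(0.07) = 0.2686
Sum ≈ 2.6462 → 2.6462 bits.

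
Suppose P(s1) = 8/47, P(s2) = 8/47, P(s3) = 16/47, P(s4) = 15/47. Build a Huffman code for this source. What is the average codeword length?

2 bits/symbol

Repeatedly combine the two least-probable nodes; the expected code length is the sum of the merged weights.
merge 8/47 + 8/47 → 16/47
merge 15/47 + 16/47 → 31/47
merge 16/47 + 31/47 → 1
L = 16/47 + 31/47 + 1 = 2 bits/symbol.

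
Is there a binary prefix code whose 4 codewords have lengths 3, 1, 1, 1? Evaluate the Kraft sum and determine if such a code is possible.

1.625; no

With common denominator 2^3 = 8: Σ 2^(−ℓᵢ) = 1/8 + 4/8 + 4/8 + 4/8 = 13/8 = 1.625.
Kraft's inequality requires Σ ≤ 1; here Σ = 1.625 > 1, so no such prefix code exists.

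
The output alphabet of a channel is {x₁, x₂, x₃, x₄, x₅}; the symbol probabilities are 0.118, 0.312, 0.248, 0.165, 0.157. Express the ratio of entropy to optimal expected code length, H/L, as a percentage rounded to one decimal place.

98.3%

Entropy H = −Σ p log₂ p ≈ 2.2352 bits.
Huffman merges: 59/500+157/1000→11/40; 33/200+31/125→413/1000; 11/40+39/125→587/1000; 413/1000+587/1000→1. L = 91/40 ≈ 2.2750.
Efficiency = H/L = 2.2352/2.2750 = 98.3%.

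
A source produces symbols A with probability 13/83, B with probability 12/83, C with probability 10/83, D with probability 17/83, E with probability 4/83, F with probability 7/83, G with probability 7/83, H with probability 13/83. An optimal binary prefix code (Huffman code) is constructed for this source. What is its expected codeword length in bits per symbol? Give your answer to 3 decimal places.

2.928 bits/symbol

Repeatedly combine the two least-probable nodes; the expected code length is the sum of the merged weights.
merge 4/83 + 7/83 → 11/83
merge 7/83 + 10/83 → 17/83
merge 11/83 + 12/83 → 23/83
merge 13/83 + 13/83 → 26/83
merge 17/83 + 17/83 → 34/83
merge 23/83 + 26/83 → 49/83
merge 34/83 + 49/83 → 1
L = 11/83 + 17/83 + 23/83 + 26/83 + 34/83 + 49/83 + 1 = 243/83 ≈ 2.928 bits/symbol.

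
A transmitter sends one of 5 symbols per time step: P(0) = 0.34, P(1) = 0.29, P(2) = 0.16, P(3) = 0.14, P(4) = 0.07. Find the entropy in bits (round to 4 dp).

H = −Σ pᵢ log₂ pᵢ.
−0.34·log₂(0.34) = 0.5292
−0.29·log₂(0.29) = 0.5179
−0.16·log₂(0.16) = 0.4230
−0.14·log₂(0.14) = 0.3971
−0.07·log₂(0.07) = 0.2686
Sum ≈ 2.1358 → 2.1358 bits.

2.1358 bits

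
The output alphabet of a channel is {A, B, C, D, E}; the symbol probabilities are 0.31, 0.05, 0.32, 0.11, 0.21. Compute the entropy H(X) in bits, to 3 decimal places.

2.089 bits

H = −Σ pᵢ log₂ pᵢ.
−0.31·log₂(0.31) = 0.5238
−0.05·log₂(0.05) = 0.2161
−0.32·log₂(0.32) = 0.5260
−0.11·log₂(0.11) = 0.3503
−0.21·log₂(0.21) = 0.4728
Sum ≈ 2.0890 → 2.089 bits.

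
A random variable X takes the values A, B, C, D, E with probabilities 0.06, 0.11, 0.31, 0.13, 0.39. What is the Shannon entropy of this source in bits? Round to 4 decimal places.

2.0301 bits

H = −Σ pᵢ log₂ pᵢ.
−0.06·log₂(0.06) = 0.2435
−0.11·log₂(0.11) = 0.3503
−0.31·log₂(0.31) = 0.5238
−0.13·log₂(0.13) = 0.3826
−0.39·log₂(0.39) = 0.5298
Sum ≈ 2.0301 → 2.0301 bits.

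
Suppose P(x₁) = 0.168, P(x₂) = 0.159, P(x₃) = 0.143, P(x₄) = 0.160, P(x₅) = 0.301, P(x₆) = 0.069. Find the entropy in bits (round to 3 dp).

H = −Σ pᵢ log₂ pᵢ.
−0.168·log₂(0.168) = 0.4323
−0.159·log₂(0.159) = 0.4218
−0.143·log₂(0.143) = 0.4012
−0.160·log₂(0.160) = 0.4230
−0.301·log₂(0.301) = 0.5214
−0.069·log₂(0.069) = 0.2662
Sum ≈ 2.4659 → 2.466 bits.

2.466 bits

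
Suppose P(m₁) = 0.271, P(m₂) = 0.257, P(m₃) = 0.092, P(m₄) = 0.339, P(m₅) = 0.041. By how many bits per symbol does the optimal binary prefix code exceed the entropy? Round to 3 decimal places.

Entropy H = −Σ p log₂ p ≈ 2.0489 bits.
Huffman merges: 41/1000+23/250→133/1000; 133/1000+257/1000→39/100; 271/1000+339/1000→61/100; 39/100+61/100→1. L = 2133/1000 ≈ 2.1330.
L − H = 2.1330 − 2.0489 = 0.084 bits.

0.084 bits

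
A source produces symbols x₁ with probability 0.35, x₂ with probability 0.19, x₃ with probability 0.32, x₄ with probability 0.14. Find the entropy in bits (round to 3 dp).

H = −Σ pᵢ log₂ pᵢ.
−0.35·log₂(0.35) = 0.5301
−0.19·log₂(0.19) = 0.4552
−0.32·log₂(0.32) = 0.5260
−0.14·log₂(0.14) = 0.3971
Sum ≈ 1.9085 → 1.908 bits.

1.908 bits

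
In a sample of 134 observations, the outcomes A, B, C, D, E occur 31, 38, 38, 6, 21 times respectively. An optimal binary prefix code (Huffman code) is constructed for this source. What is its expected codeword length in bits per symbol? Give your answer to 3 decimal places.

2.201 bits/symbol

Probabilities are the counts divided by 134.
Repeatedly combine the two least-probable nodes; the expected code length is the sum of the merged weights.
merge 3/67 + 21/134 → 27/134
merge 27/134 + 31/134 → 29/67
merge 19/67 + 19/67 → 38/67
merge 29/67 + 38/67 → 1
L = 27/134 + 29/67 + 38/67 + 1 = 295/134 ≈ 2.201 bits/symbol.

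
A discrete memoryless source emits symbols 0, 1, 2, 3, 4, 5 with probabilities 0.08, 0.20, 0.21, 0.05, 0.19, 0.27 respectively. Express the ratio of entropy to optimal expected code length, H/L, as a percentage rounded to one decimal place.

98.4%

Entropy H = −Σ p log₂ p ≈ 2.4101 bits.
Huffman merges: 1/20+2/25→13/100; 13/100+19/100→8/25; 1/5+21/100→41/100; 27/100+8/25→59/100; 41/100+59/100→1. L = 49/20 ≈ 2.4500.
Efficiency = H/L = 2.4101/2.4500 = 98.4%.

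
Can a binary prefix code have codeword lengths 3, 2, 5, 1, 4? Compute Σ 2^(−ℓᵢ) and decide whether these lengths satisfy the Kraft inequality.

With common denominator 2^5 = 32: Σ 2^(−ℓᵢ) = 4/32 + 8/32 + 1/32 + 16/32 + 2/32 = 31/32 = 0.96875.
Kraft's inequality requires Σ ≤ 1; here Σ = 0.96875 ≤ 1, so such a prefix code exists.

0.96875; yes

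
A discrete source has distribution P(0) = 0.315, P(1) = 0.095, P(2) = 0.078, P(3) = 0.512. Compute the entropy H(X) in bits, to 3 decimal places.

1.629 bits

H = −Σ pᵢ log₂ pᵢ.
−0.315·log₂(0.315) = 0.5250
−0.095·log₂(0.095) = 0.3226
−0.078·log₂(0.078) = 0.2871
−0.512·log₂(0.512) = 0.4945
Sum ≈ 1.6291 → 1.629 bits.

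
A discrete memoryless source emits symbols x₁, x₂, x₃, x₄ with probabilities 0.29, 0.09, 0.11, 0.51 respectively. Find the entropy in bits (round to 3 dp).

H = −Σ pᵢ log₂ pᵢ.
−0.29·log₂(0.29) = 0.5179
−0.09·log₂(0.09) = 0.3127
−0.11·log₂(0.11) = 0.3503
−0.51·log₂(0.51) = 0.4954
Sum ≈ 1.6763 → 1.676 bits.

1.676 bits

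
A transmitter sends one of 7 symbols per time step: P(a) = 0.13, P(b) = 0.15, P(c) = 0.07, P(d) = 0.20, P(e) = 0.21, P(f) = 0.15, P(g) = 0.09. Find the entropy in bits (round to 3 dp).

H = −Σ pᵢ log₂ pᵢ.
−0.13·log₂(0.13) = 0.3826
−0.15·log₂(0.15) = 0.4105
−0.07·log₂(0.07) = 0.2686
−0.20·log₂(0.20) = 0.4644
−0.21·log₂(0.21) = 0.4728
−0.15·log₂(0.15) = 0.4105
−0.09·log₂(0.09) = 0.3127
Sum ≈ 2.7222 → 2.722 bits.

2.722 bits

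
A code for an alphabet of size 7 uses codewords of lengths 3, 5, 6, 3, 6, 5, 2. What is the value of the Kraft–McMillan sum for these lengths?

With common denominator 2^6 = 64: Σ 2^(−ℓᵢ) = 8/64 + 2/64 + 1/64 + 8/64 + 1/64 + 2/64 + 16/64 = 38/64 = 0.59375.

0.59375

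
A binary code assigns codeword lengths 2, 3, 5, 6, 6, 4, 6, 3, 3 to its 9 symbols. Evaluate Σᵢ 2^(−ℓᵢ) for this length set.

0.765625

With common denominator 2^6 = 64: Σ 2^(−ℓᵢ) = 16/64 + 8/64 + 2/64 + 1/64 + 1/64 + 4/64 + 1/64 + 8/64 + 8/64 = 49/64 = 0.765625.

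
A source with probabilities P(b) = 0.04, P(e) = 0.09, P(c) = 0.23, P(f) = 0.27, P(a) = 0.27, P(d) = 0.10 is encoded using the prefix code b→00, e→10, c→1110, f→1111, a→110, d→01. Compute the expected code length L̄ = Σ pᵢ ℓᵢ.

3.27 bits/symbol

L̄ = Σ pᵢ·ℓᵢ = 0.04·2 + 0.09·2 + 0.23·4 + 0.27·4 + 0.27·3 + 0.10·2 = 3.27 bits/symbol.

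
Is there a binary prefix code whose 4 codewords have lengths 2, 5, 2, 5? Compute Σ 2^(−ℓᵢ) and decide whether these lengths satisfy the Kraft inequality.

With common denominator 2^5 = 32: Σ 2^(−ℓᵢ) = 8/32 + 1/32 + 8/32 + 1/32 = 18/32 = 0.5625.
Kraft's inequality requires Σ ≤ 1; here Σ = 0.5625 ≤ 1, so such a prefix code exists.

0.5625; yes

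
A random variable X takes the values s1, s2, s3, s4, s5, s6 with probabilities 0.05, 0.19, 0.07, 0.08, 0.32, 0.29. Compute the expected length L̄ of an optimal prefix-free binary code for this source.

Repeatedly combine the two least-probable nodes; the expected code length is the sum of the merged weights.
merge 1/20 + 7/100 → 3/25
merge 2/25 + 3/25 → 1/5
merge 19/100 + 1/5 → 39/100
merge 29/100 + 8/25 → 61/100
merge 39/100 + 61/100 → 1
L = 3/25 + 1/5 + 39/100 + 61/100 + 1 = 58/25 = 2.32 bits/symbol.

2.32 bits/symbol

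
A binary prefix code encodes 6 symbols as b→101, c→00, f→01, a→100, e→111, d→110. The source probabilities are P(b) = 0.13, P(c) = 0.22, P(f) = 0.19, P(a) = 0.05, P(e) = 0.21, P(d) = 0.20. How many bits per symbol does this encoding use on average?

L̄ = Σ pᵢ·ℓᵢ = 0.13·3 + 0.22·2 + 0.19·2 + 0.05·3 + 0.21·3 + 0.20·3 = 2.59 bits/symbol.

2.59 bits/symbol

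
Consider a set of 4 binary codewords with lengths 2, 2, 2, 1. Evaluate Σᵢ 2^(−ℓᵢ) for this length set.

With common denominator 2^2 = 4: Σ 2^(−ℓᵢ) = 1/4 + 1/4 + 1/4 + 2/4 = 5/4 = 1.25.

1.25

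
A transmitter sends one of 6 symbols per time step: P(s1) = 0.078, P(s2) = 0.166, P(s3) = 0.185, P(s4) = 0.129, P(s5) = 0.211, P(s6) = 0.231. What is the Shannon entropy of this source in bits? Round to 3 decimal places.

2.511 bits

H = −Σ pᵢ log₂ pᵢ.
−0.078·log₂(0.078) = 0.2871
−0.166·log₂(0.166) = 0.4301
−0.185·log₂(0.185) = 0.4504
−0.129·log₂(0.129) = 0.3811
−0.211·log₂(0.211) = 0.4736
−0.231·log₂(0.231) = 0.4883
Sum ≈ 2.5106 → 2.511 bits.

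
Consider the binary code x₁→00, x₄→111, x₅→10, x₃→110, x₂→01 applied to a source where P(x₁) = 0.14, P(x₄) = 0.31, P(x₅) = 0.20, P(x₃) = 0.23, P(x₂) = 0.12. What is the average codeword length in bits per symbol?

2.54 bits/symbol

L̄ = Σ pᵢ·ℓᵢ = 0.14·2 + 0.31·3 + 0.20·2 + 0.23·3 + 0.12·2 = 2.54 bits/symbol.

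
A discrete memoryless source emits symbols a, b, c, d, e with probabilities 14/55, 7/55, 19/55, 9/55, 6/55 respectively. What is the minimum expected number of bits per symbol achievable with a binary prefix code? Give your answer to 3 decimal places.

Repeatedly combine the two least-probable nodes; the expected code length is the sum of the merged weights.
merge 6/55 + 7/55 → 13/55
merge 9/55 + 13/55 → 2/5
merge 14/55 + 19/55 → 3/5
merge 2/5 + 3/5 → 1
L = 13/55 + 2/5 + 3/5 + 1 = 123/55 ≈ 2.236 bits/symbol.

2.236 bits/symbol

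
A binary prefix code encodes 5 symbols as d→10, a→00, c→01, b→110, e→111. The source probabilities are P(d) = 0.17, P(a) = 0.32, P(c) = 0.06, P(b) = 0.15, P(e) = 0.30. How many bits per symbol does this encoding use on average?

L̄ = Σ pᵢ·ℓᵢ = 0.17·2 + 0.32·2 + 0.06·2 + 0.15·3 + 0.30·3 = 2.45 bits/symbol.

2.45 bits/symbol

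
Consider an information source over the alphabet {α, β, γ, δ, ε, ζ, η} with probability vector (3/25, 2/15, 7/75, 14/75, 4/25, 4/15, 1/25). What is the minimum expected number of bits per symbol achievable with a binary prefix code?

Repeatedly combine the two least-probable nodes; the expected code length is the sum of the merged weights.
merge 1/25 + 7/75 → 2/15
merge 3/25 + 2/15 → 19/75
merge 2/15 + 4/25 → 22/75
merge 14/75 + 19/75 → 11/25
merge 4/15 + 22/75 → 14/25
merge 11/25 + 14/25 → 1
L = 2/15 + 19/75 + 22/75 + 11/25 + 14/25 + 1 = 67/25 = 2.68 bits/symbol.

2.68 bits/symbol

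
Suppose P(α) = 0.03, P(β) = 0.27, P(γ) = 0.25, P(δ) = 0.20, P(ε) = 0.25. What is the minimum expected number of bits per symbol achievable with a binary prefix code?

Repeatedly combine the two least-probable nodes; the expected code length is the sum of the merged weights.
merge 3/100 + 1/5 → 23/100
merge 23/100 + 1/4 → 12/25
merge 1/4 + 27/100 → 13/25
merge 12/25 + 13/25 → 1
L = 23/100 + 12/25 + 13/25 + 1 = 223/100 = 2.23 bits/symbol.

2.23 bits/symbol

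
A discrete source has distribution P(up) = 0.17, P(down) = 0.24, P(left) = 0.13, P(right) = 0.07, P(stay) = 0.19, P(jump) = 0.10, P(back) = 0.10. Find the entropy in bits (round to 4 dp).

H = −Σ pᵢ log₂ pᵢ.
−0.17·log₂(0.17) = 0.4346
−0.24·log₂(0.24) = 0.4941
−0.13·log₂(0.13) = 0.3826
−0.07·log₂(0.07) = 0.2686
−0.19·log₂(0.19) = 0.4552
−0.10·log₂(0.10) = 0.3322
−0.10·log₂(0.10) = 0.3322
Sum ≈ 2.6995 → 2.6995 bits.

2.6995 bits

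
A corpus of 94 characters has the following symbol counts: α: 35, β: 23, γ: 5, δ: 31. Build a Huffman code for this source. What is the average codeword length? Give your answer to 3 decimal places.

Probabilities are the counts divided by 94.
Repeatedly combine the two least-probable nodes; the expected code length is the sum of the merged weights.
merge 5/94 + 23/94 → 14/47
merge 14/47 + 31/94 → 59/94
merge 35/94 + 59/94 → 1
L = 14/47 + 59/94 + 1 = 181/94 ≈ 1.926 bits/symbol.

1.926 bits/symbol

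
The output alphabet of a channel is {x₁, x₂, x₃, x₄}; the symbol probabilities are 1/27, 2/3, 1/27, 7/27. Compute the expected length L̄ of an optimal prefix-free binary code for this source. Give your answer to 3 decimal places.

Repeatedly combine the two least-probable nodes; the expected code length is the sum of the merged weights.
merge 1/27 + 1/27 → 2/27
merge 2/27 + 7/27 → 1/3
merge 1/3 + 2/3 → 1
L = 2/27 + 1/3 + 1 = 38/27 ≈ 1.407 bits/symbol.

1.407 bits/symbol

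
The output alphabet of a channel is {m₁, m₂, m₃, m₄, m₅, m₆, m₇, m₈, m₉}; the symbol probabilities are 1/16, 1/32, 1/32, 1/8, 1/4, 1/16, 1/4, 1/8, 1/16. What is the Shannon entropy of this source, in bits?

Each probability is a power of 1/2, so log₂(1/p) is an integer.
H = Σ p·log₂(1/p) = 1/16·4 + 1/32·5 + 1/32·5 + 1/8·3 + 1/4·2 + 1/16·4 + 1/4·2 + 1/8·3 + 1/16·4 = 2.8125 bits.

2.8125 bits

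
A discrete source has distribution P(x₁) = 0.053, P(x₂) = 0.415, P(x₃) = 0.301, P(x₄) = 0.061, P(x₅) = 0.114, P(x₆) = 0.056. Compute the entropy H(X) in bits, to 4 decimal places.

H = −Σ pᵢ log₂ pᵢ.
−0.053·log₂(0.053) = 0.2246
−0.415·log₂(0.415) = 0.5266
−0.301·log₂(0.301) = 0.5214
−0.061·log₂(0.061) = 0.2461
−0.114·log₂(0.114) = 0.3571
−0.056·log₂(0.056) = 0.2329
Sum ≈ 2.1087 → 2.1087 bits.

2.1087 bits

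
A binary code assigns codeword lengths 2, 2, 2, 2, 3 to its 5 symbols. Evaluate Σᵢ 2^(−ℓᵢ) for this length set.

With common denominator 2^3 = 8: Σ 2^(−ℓᵢ) = 2/8 + 2/8 + 2/8 + 2/8 + 1/8 = 9/8 = 1.125.

1.125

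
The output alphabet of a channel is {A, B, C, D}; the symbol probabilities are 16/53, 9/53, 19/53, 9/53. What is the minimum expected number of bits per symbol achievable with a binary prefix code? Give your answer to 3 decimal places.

1.981 bits/symbol

Repeatedly combine the two least-probable nodes; the expected code length is the sum of the merged weights.
merge 9/53 + 9/53 → 18/53
merge 16/53 + 18/53 → 34/53
merge 19/53 + 34/53 → 1
L = 18/53 + 34/53 + 1 = 105/53 ≈ 1.981 bits/symbol.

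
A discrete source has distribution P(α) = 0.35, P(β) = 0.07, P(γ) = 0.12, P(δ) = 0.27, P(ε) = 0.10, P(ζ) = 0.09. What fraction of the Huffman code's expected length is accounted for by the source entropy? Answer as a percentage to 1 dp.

97.5%

Entropy H = −Σ p log₂ p ≈ 2.3206 bits.
Huffman merges: 7/100+9/100→4/25; 1/10+3/25→11/50; 4/25+11/50→19/50; 27/100+7/20→31/50; 19/50+31/50→1. L = 119/50 ≈ 2.3800.
Efficiency = H/L = 2.3206/2.3800 = 97.5%.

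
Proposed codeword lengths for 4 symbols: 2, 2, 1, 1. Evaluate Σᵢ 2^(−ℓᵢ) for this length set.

1.5

With common denominator 2^2 = 4: Σ 2^(−ℓᵢ) = 1/4 + 1/4 + 2/4 + 2/4 = 6/4 = 1.5.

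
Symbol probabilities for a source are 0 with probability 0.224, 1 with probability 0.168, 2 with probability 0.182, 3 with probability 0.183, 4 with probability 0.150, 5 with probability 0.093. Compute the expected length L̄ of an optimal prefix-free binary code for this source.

2.593 bits/symbol

Repeatedly combine the two least-probable nodes; the expected code length is the sum of the merged weights.
merge 93/1000 + 3/20 → 243/1000
merge 21/125 + 91/500 → 7/20
merge 183/1000 + 28/125 → 407/1000
merge 243/1000 + 7/20 → 593/1000
merge 407/1000 + 593/1000 → 1
L = 243/1000 + 7/20 + 407/1000 + 593/1000 + 1 = 2593/1000 = 2.593 bits/symbol.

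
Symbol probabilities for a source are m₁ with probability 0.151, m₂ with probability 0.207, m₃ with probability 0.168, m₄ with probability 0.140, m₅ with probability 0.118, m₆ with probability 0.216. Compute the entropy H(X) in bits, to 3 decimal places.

2.553 bits

H = −Σ pᵢ log₂ pᵢ.
−0.151·log₂(0.151) = 0.4118
−0.207·log₂(0.207) = 0.4704
−0.168·log₂(0.168) = 0.4323
−0.140·log₂(0.140) = 0.3971
−0.118·log₂(0.118) = 0.3638
−0.216·log₂(0.216) = 0.4776
Sum ≈ 2.5530 → 2.553 bits.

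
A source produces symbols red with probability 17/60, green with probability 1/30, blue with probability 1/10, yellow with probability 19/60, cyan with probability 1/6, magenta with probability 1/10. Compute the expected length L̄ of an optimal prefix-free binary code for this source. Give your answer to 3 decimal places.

Repeatedly combine the two least-probable nodes; the expected code length is the sum of the merged weights.
merge 1/30 + 1/10 → 2/15
merge 1/10 + 2/15 → 7/30
merge 1/6 + 7/30 → 2/5
merge 17/60 + 19/60 → 3/5
merge 2/5 + 3/5 → 1
L = 2/15 + 7/30 + 2/5 + 3/5 + 1 = 71/30 ≈ 2.367 bits/symbol.

2.367 bits/symbol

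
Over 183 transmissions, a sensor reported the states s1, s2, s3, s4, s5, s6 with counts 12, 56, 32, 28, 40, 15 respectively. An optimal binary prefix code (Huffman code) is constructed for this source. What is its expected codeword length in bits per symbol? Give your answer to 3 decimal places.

2.448 bits/symbol

Probabilities are the counts divided by 183.
Repeatedly combine the two least-probable nodes; the expected code length is the sum of the merged weights.
merge 4/61 + 5/61 → 9/61
merge 9/61 + 28/183 → 55/183
merge 32/183 + 40/183 → 24/61
merge 55/183 + 56/183 → 37/61
merge 24/61 + 37/61 → 1
L = 9/61 + 55/183 + 24/61 + 37/61 + 1 = 448/183 ≈ 2.448 bits/symbol.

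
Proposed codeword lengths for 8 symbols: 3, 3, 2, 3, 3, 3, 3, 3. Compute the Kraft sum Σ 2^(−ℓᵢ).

With common denominator 2^3 = 8: Σ 2^(−ℓᵢ) = 1/8 + 1/8 + 2/8 + 1/8 + 1/8 + 1/8 + 1/8 + 1/8 = 9/8 = 1.125.

1.125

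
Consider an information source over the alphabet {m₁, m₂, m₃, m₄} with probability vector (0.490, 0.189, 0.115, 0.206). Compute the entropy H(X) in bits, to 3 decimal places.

H = −Σ pᵢ log₂ pᵢ.
−0.490·log₂(0.490) = 0.5043
−0.189·log₂(0.189) = 0.4543
−0.115·log₂(0.115) = 0.3588
−0.206·log₂(0.206) = 0.4695
Sum ≈ 1.7869 → 1.787 bits.

1.787 bits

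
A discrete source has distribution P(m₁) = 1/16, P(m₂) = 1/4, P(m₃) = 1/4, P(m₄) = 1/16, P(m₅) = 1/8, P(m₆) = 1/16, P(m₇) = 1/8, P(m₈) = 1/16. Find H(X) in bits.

2.75 bits

Each probability is a power of 1/2, so log₂(1/p) is an integer.
H = Σ p·log₂(1/p) = 1/16·4 + 1/4·2 + 1/4·2 + 1/16·4 + 1/8·3 + 1/16·4 + 1/8·3 + 1/16·4 = 2.75 bits.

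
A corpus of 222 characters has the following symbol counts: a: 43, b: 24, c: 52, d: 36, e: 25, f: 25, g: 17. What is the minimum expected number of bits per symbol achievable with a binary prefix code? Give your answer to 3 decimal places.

2.757 bits/symbol

Probabilities are the counts divided by 222.
Repeatedly combine the two least-probable nodes; the expected code length is the sum of the merged weights.
merge 17/222 + 4/37 → 41/222
merge 25/222 + 25/222 → 25/111
merge 6/37 + 41/222 → 77/222
merge 43/222 + 25/111 → 31/74
merge 26/111 + 77/222 → 43/74
merge 31/74 + 43/74 → 1
L = 41/222 + 25/111 + 77/222 + 31/74 + 43/74 + 1 = 102/37 ≈ 2.757 bits/symbol.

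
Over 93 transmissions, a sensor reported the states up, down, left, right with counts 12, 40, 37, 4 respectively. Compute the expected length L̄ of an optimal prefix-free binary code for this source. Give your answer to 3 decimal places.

1.742 bits/symbol

Probabilities are the counts divided by 93.
Repeatedly combine the two least-probable nodes; the expected code length is the sum of the merged weights.
merge 4/93 + 4/31 → 16/93
merge 16/93 + 37/93 → 53/93
merge 40/93 + 53/93 → 1
L = 16/93 + 53/93 + 1 = 54/31 ≈ 1.742 bits/symbol.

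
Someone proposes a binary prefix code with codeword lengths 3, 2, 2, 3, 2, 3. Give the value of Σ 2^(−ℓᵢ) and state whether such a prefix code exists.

1.125; no

With common denominator 2^3 = 8: Σ 2^(−ℓᵢ) = 1/8 + 2/8 + 2/8 + 1/8 + 2/8 + 1/8 = 9/8 = 1.125.
Kraft's inequality requires Σ ≤ 1; here Σ = 1.125 > 1, so no such prefix code exists.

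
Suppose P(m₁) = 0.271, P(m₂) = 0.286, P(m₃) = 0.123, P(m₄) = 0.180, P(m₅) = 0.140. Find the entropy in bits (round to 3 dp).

H = −Σ pᵢ log₂ pᵢ.
−0.271·log₂(0.271) = 0.5105
−0.286·log₂(0.286) = 0.5165
−0.123·log₂(0.123) = 0.3719
−0.180·log₂(0.180) = 0.4453
−0.140·log₂(0.140) = 0.3971
Sum ≈ 2.2412 → 2.241 bits.

2.241 bits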